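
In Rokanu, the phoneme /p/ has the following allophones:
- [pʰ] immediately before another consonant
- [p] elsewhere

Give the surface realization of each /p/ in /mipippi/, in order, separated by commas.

[p], [pʰ], [p]

Occurrence 1 (position 3): no conditioning environment matches → elsewhere allophone [p].
Occurrence 2 (position 5): immediately before another consonant → [pʰ].
Occurrence 3 (position 6): no conditioning environment matches → elsewhere allophone [p].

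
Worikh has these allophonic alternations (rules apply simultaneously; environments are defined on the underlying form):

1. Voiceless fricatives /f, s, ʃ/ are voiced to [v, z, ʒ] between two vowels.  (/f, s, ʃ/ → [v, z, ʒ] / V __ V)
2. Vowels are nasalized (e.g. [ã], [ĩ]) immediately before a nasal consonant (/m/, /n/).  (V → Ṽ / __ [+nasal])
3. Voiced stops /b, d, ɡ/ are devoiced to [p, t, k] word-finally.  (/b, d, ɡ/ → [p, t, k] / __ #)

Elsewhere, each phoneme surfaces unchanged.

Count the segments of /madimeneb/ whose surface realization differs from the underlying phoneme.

Segments that undergo a rule: /i/ → [ĩ] (rule 2); /e/ → [ẽ] (rule 2); /b/ → [p] (rule 3).
All other segments surface unchanged.

3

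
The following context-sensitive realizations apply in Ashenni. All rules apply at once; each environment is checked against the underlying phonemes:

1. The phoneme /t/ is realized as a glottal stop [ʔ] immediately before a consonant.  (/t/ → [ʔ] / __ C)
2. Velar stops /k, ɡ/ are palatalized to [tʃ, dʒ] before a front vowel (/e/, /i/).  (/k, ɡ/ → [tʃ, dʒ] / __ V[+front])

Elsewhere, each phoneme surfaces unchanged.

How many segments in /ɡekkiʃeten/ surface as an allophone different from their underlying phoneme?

Segments that undergo a rule: /ɡ/ → [dʒ] (rule 2); /k/ → [tʃ] (rule 2).
All other segments surface unchanged.

2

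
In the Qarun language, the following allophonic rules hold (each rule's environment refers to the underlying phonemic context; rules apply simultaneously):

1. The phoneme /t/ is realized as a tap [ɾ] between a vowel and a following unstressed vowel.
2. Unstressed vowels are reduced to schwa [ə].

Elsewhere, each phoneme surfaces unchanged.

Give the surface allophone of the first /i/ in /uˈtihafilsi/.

/i/ — between /t/ and /h/; rule 2 does not apply here → [i].

[i]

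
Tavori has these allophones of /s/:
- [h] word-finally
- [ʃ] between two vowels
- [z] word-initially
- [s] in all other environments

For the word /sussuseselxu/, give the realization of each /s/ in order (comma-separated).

Occurrence 1 (position 1): word-initially → [z].
Occurrence 2 (position 3): no conditioning environment matches → elsewhere allophone [s].
Occurrence 3 (position 4): no conditioning environment matches → elsewhere allophone [s].
Occurrence 4 (position 6): between two vowels → [ʃ].
Occurrence 5 (position 8): between two vowels → [ʃ].

[z], [s], [s], [ʃ], [ʃ]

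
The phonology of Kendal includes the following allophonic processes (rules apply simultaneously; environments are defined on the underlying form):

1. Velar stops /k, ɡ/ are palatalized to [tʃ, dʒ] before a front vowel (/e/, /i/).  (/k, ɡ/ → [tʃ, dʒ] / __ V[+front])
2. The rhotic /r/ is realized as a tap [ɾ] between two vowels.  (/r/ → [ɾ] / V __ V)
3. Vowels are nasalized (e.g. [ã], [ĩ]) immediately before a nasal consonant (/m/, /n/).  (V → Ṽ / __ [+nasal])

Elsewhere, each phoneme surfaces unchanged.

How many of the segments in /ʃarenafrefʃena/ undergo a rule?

Segments that undergo a rule: /r/ → [ɾ] (rule 2); /e/ → [ẽ] (rule 3); /e/ → [ẽ] (rule 3).
All other segments surface unchanged.

3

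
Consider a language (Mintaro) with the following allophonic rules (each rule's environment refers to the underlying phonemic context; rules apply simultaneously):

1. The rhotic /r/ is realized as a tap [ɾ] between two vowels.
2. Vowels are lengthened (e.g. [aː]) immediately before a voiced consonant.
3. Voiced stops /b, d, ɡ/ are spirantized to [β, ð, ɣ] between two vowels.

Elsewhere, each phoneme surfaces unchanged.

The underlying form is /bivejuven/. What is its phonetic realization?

[biːveːjuːveːn]

/b/ (word-initial) is in the target of rule 3 but the environment (between two vowels) is not met → [b].
/i/ (between /b/ and /v/) occurs before a voiced consonant → [iː] by rule 2.
/v/ (between /i/ and /e/): no rule targets it → [v].
/e/ (between /v/ and /j/) occurs before a voiced consonant → [eː] by rule 2.
/j/ stays [j].
/u/ (between /j/ and /v/) occurs before a voiced consonant → [uː] by rule 2.
/v/ (between /u/ and /e/) is unaffected → [v].
/e/ meets the environment for rule 2 (before a voiced consonant) → [eː].
/n/ (word-final) is unaffected → [n].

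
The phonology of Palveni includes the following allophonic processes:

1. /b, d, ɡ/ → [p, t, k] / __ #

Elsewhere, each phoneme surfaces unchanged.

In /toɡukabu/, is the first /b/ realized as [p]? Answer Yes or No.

No

/b/ (between /a/ and /u/): rule 1 targets it, but not word-finally → unchanged [b].
The actual realization is [b], not [p].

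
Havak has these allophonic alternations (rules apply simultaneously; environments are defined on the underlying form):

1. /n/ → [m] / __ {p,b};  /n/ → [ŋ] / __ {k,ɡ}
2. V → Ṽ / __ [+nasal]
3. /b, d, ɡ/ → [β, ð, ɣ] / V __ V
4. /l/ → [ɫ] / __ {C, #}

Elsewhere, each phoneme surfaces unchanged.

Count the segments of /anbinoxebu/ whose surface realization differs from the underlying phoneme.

Segments that undergo a rule: /a/ → [ã] (rule 2); /n/ → [m] (rule 1); /i/ → [ĩ] (rule 2); /b/ → [β] (rule 3).
All other segments surface unchanged.

4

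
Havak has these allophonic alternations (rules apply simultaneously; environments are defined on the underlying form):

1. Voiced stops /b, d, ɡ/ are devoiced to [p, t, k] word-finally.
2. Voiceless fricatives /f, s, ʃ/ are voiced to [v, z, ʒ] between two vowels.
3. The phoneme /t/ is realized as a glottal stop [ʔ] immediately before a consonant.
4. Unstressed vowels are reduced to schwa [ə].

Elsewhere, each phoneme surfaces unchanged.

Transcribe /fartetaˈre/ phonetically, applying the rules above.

/f/ (word-initial) fails the environment for rule 2, so it stays [f].
/a/ (between /f/ and /r/) occurs in an unstressed syllable → [ə] by rule 4.
/t/ (between /r/ and /e/) fails the environment for rule 3, so it stays [t].
/e/ meets the environment for rule 4 (in an unstressed syllable) → [ə].
/t/ — between /e/ and /a/; rule 3 does not apply here → [t].
/a/ — between /t/ and /r/, in an unstressed syllable — surfaces as [ə] (rule 4).
/e/ — word-final; rule 4 does not apply here → [e].

[fərtətəˈre]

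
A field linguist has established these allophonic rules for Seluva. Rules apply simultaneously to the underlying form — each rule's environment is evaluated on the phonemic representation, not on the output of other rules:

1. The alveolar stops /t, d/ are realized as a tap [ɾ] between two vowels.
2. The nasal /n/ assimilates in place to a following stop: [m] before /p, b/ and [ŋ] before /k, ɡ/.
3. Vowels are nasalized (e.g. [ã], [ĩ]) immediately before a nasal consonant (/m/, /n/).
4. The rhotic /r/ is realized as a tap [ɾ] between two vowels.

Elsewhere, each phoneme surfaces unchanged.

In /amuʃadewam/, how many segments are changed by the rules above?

Segments that undergo a rule: /a/ → [ã] (rule 3); /d/ → [ɾ] (rule 1); /a/ → [ã] (rule 3).
All other segments surface unchanged.

3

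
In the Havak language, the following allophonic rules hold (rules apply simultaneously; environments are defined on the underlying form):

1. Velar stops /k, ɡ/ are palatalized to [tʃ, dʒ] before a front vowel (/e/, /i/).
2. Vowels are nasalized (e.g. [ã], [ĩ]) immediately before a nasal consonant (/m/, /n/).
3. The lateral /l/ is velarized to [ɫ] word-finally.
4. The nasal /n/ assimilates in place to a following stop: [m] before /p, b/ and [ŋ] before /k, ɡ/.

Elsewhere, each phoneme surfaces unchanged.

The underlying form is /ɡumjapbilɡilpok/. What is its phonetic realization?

[ɡũmjapbildʒilpok]

/ɡ/ — word-initial; rule 1 does not apply here → [ɡ].
Rule 2 applies to /u/ (between /ɡ/ and /m/: before a nasal consonant) → [ũ].
/m/ stays [m].
/j/ — not in any rule's target class → [j].
/a/ — between /j/ and /p/; rule 2 does not apply here → [a].
/p/ (between /a/ and /b/) is unaffected → [p].
/b/ stays [b].
/i/ — between /b/ and /l/; rule 2 does not apply here → [i].
/l/ (between /i/ and /ɡ/) fails the environment for rule 3, so it stays [l].
/ɡ/ — between /l/ and /i/, before a front vowel — surfaces as [dʒ] (rule 1).
/i/ (between /ɡ/ and /l/) fails the environment for rule 2, so it stays [i].
/l/ — between /i/ and /p/; rule 3 does not apply here → [l].
/p/ — not in any rule's target class → [p].
/o/ (between /p/ and /k/): rule 2 targets it, but not before a nasal consonant → unchanged [o].
/k/ (word-final) is in the target of rule 1 but the environment (before a front vowel) is not met → [k].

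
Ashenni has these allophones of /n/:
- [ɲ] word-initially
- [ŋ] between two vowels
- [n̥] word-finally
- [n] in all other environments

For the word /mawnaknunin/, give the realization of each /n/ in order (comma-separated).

[n], [n], [ŋ], [n̥]

Occurrence 1 (position 4): no conditioning environment matches → elsewhere allophone [n].
Occurrence 2 (position 7): no conditioning environment matches → elsewhere allophone [n].
Occurrence 3 (position 9): between two vowels → [ŋ].
Occurrence 4 (position 11): word-finally → [n̥].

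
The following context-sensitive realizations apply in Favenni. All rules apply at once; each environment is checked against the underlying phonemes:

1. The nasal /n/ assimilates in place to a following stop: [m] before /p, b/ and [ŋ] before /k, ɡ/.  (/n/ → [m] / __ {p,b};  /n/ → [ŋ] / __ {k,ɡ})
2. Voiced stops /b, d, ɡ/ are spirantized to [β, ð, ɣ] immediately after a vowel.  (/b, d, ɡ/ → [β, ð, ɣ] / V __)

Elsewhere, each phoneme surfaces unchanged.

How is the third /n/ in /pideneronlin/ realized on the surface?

/n/ — word-final; rule 1 does not apply here → [n].

[n]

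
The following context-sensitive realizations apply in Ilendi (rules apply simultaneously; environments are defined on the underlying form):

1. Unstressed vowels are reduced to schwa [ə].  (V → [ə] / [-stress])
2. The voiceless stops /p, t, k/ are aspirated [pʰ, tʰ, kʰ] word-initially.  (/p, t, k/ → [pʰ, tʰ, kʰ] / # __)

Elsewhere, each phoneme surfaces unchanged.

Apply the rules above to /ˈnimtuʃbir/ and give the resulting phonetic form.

[ˈnimtəʃbər]

/n/ (word-initial): no rule targets it → [n].
/i/ (between /n/ and /m/): rule 1 targets it, but not in an unstressed syllable → unchanged [i].
/m/ — not in any rule's target class → [m].
/t/ (between /m/ and /u/) is in the target of rule 2 but the environment (word-initially) is not met → [t].
/u/ (between /t/ and /ʃ/): in an unstressed syllable, so rule 1 applies → [ə].
/ʃ/ (between /u/ and /b/) is unaffected → [ʃ].
/b/ (between /ʃ/ and /i/) is unaffected → [b].
/i/ (between /b/ and /r/) occurs in an unstressed syllable → [ə] by rule 1.
/r/ — not in any rule's target class → [r].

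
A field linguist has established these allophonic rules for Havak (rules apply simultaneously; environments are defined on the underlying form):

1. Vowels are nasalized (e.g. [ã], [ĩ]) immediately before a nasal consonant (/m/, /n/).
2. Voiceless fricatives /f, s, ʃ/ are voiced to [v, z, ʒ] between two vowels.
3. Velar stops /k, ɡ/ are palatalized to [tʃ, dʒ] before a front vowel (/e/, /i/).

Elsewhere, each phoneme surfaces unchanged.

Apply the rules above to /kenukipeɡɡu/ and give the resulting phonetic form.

/k/ — word-initial, before a front vowel — surfaces as [tʃ] (rule 3).
/e/ meets the environment for rule 1 (before a nasal consonant) → [ẽ].
/n/ stays [n].
/u/ (between /n/ and /k/) fails the environment for rule 1, so it stays [u].
Rule 3 applies to /k/ (between /u/ and /i/: before a front vowel) → [tʃ].
/i/ (between /k/ and /p/) fails the environment for rule 1, so it stays [i].
/p/ (between /i/ and /e/) is unaffected → [p].
/e/ (between /p/ and /ɡ/) fails the environment for rule 1, so it stays [e].
/ɡ/ — between /e/ and /ɡ/; rule 3 does not apply here → [ɡ].
/ɡ/ (between /ɡ/ and /u/) fails the environment for rule 3, so it stays [ɡ].
/u/ (word-final) is in the target of rule 1 but the environment (before a nasal consonant) is not met → [u].

[tʃẽnutʃipeɡɡu]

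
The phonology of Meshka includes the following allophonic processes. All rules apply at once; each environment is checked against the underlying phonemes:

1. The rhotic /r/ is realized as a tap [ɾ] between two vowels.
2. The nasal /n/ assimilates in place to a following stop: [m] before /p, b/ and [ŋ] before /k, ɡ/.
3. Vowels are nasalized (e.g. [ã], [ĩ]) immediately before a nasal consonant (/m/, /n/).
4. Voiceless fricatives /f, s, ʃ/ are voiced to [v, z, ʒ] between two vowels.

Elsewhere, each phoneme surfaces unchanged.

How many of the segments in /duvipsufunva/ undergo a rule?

Segments that undergo a rule: /f/ → [v] (rule 4); /u/ → [ũ] (rule 3).
All other segments surface unchanged.

2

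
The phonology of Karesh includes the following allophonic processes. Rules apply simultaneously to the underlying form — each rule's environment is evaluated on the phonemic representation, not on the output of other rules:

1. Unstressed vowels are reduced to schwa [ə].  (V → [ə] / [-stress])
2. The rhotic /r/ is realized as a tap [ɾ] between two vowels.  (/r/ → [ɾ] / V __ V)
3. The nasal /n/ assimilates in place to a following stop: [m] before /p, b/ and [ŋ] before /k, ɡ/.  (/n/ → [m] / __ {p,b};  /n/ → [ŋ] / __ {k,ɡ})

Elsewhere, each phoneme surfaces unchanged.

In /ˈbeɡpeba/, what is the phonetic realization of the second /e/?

/e/ (between /p/ and /b/) occurs in an unstressed syllable → [ə] by rule 1.

[ə]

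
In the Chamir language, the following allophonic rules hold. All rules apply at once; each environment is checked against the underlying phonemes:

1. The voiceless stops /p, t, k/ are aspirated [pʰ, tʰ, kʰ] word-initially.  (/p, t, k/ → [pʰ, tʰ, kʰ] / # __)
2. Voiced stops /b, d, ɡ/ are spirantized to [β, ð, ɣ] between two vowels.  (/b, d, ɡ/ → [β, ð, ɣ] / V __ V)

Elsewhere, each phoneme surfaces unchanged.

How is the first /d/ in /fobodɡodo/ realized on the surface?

/d/ (between /o/ and /ɡ/): rule 2 targets it, but not between two vowels → unchanged [d].

[d]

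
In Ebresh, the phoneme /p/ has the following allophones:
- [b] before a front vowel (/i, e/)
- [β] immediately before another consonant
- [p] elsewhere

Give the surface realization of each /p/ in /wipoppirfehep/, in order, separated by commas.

[p], [β], [b], [p]

Occurrence 1 (position 3): no conditioning environment matches → elsewhere allophone [p].
Occurrence 2 (position 5): immediately before another consonant → [β].
Occurrence 3 (position 6): before a front vowel (/i, e/) → [b].
Occurrence 4 (position 13): no conditioning environment matches → elsewhere allophone [p].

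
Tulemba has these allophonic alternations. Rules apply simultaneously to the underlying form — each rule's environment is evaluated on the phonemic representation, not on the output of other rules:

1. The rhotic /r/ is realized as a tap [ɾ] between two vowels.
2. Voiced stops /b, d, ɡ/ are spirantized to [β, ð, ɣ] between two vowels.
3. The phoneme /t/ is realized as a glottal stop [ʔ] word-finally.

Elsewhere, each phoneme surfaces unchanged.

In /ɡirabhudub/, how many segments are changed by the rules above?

Segments that undergo a rule: /r/ → [ɾ] (rule 1); /d/ → [ð] (rule 2).
All other segments surface unchanged.

2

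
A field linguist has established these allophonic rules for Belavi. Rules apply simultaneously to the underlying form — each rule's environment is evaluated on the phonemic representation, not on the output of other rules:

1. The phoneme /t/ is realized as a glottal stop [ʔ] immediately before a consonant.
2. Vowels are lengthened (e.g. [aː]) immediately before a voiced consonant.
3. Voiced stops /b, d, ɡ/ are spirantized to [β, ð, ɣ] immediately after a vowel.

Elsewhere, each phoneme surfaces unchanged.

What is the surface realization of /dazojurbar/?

/d/ (word-initial) fails the environment for rule 3, so it stays [d].
Rule 2 applies to /a/ (between /d/ and /z/: before a voiced consonant) → [aː].
/o/ (between /z/ and /j/) occurs before a voiced consonant → [oː] by rule 2.
/u/ — between /j/ and /r/, before a voiced consonant — surfaces as [uː] (rule 2).
/b/ (between /r/ and /a/) is in the target of rule 3 but the environment (immediately after a vowel) is not met → [b].
/a/ — between /b/ and /r/, before a voiced consonant — surfaces as [aː] (rule 2).

[daːzoːjuːrbaːr]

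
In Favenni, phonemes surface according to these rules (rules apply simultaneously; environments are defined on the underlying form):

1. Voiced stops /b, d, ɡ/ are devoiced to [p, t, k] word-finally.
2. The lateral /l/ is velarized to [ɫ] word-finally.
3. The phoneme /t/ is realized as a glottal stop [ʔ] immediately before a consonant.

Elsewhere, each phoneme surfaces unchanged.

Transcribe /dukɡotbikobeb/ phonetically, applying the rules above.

/d/ (word-initial): rule 1 targets it, but not word-finally → unchanged [d].
/u/ (between /d/ and /k/) is unaffected → [u].
/k/ (between /u/ and /ɡ/): no rule targets it → [k].
/ɡ/ (between /k/ and /o/): rule 1 targets it, but not word-finally → unchanged [ɡ].
/o/ (between /ɡ/ and /t/) is unaffected → [o].
/t/ — between /o/ and /b/, immediately before a consonant — surfaces as [ʔ] (rule 3).
/b/ (between /t/ and /i/) fails the environment for rule 1, so it stays [b].
/i/ — not in any rule's target class → [i].
/k/ (between /i/ and /o/): no rule targets it → [k].
/o/ (between /k/ and /b/) is unaffected → [o].
/b/ (between /o/ and /e/) is in the target of rule 1 but the environment (word-finally) is not met → [b].
/e/ (between /b/ and /b/): no rule targets it → [e].
/b/ meets the environment for rule 1 (word-finally) → [p].

[dukɡoʔbikobep]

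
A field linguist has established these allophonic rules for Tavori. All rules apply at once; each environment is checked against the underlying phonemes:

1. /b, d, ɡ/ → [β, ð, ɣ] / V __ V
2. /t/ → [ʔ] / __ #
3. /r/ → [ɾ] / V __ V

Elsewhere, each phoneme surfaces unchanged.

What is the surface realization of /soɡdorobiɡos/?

/ɡ/ (between /o/ and /d/) fails the environment for rule 1, so it stays [ɡ].
/d/ (between /ɡ/ and /o/): rule 1 targets it, but not between two vowels → unchanged [d].
/r/ (between /o/ and /o/): between two vowels, so rule 3 applies → [ɾ].
/b/ meets the environment for rule 1 (between two vowels) → [β].
/ɡ/ — between /i/ and /o/, between two vowels — surfaces as [ɣ] (rule 1).

[soɡdoɾoβiɣos]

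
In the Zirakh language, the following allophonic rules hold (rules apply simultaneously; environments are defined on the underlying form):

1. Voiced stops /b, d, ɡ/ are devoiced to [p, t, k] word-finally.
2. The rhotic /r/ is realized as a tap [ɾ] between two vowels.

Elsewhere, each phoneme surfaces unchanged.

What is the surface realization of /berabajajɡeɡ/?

[beɾabajajɡek]

/b/ — word-initial; rule 1 does not apply here → [b].
/e/ (between /b/ and /r/): no rule targets it → [e].
Rule 2 applies to /r/ (between /e/ and /a/: between two vowels) → [ɾ].
/a/ (between /r/ and /b/) is unaffected → [a].
/b/ (between /a/ and /a/) is in the target of rule 1 but the environment (word-finally) is not met → [b].
/a/ (between /b/ and /j/): no rule targets it → [a].
/j/ (between /a/ and /a/): no rule targets it → [j].
/a/ (between /j/ and /j/): no rule targets it → [a].
/j/ — not in any rule's target class → [j].
/ɡ/ (between /j/ and /e/) fails the environment for rule 1, so it stays [ɡ].
/e/ (between /ɡ/ and /ɡ/): no rule targets it → [e].
/ɡ/ — word-final, word-finally — surfaces as [k] (rule 1).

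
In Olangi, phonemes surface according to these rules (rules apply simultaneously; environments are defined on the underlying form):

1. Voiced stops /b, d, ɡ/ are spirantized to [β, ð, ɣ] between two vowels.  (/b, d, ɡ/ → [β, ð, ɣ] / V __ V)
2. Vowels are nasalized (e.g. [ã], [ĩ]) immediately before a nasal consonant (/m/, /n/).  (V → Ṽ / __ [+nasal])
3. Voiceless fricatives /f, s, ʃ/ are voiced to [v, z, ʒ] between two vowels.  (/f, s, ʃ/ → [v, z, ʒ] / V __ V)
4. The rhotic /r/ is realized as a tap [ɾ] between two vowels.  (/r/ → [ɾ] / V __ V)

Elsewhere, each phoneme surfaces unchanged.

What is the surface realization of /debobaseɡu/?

/d/ — word-initial; rule 1 does not apply here → [d].
/e/ (between /d/ and /b/) fails the environment for rule 2, so it stays [e].
/b/ (between /e/ and /o/): between two vowels, so rule 1 applies → [β].
/o/ (between /b/ and /b/) is in the target of rule 2 but the environment (before a nasal consonant) is not met → [o].
/b/ — between /o/ and /a/, between two vowels — surfaces as [β] (rule 1).
/a/ (between /b/ and /s/) fails the environment for rule 2, so it stays [a].
Rule 3 applies to /s/ (between /a/ and /e/: between two vowels) → [z].
/e/ (between /s/ and /ɡ/) is in the target of rule 2 but the environment (before a nasal consonant) is not met → [e].
/ɡ/ (between /e/ and /u/): between two vowels, so rule 1 applies → [ɣ].
/u/ — word-final; rule 2 does not apply here → [u].

[deβoβazeɣu]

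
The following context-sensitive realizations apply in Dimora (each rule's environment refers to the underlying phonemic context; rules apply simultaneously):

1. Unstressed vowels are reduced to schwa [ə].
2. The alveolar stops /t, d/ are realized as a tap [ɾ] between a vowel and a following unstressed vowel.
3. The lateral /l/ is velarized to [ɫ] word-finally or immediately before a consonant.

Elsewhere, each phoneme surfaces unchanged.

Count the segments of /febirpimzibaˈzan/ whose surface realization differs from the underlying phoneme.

5

Segments that undergo a rule: /e/ → [ə] (rule 1); /i/ → [ə] (rule 1); /i/ → [ə] (rule 1); /i/ → [ə] (rule 1); /a/ → [ə] (rule 1).
All other segments surface unchanged.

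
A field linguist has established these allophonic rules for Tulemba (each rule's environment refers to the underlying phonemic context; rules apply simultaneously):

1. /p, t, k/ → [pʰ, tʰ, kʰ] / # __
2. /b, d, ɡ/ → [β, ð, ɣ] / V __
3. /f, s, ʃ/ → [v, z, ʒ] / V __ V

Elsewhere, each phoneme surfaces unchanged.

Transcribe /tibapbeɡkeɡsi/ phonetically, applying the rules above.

[tʰiβapbeɣkeɣsi]

/t/ meets the environment for rule 1 (word-initially) → [tʰ].
/i/ stays [i].
/b/ (between /i/ and /a/) occurs immediately after a vowel → [β] by rule 2.
/a/ stays [a].
/p/ (between /a/ and /b/): rule 1 targets it, but not word-initially → unchanged [p].
/b/ — between /p/ and /e/; rule 2 does not apply here → [b].
/e/ stays [e].
/ɡ/ (between /e/ and /k/): immediately after a vowel, so rule 2 applies → [ɣ].
/k/ (between /ɡ/ and /e/) fails the environment for rule 1, so it stays [k].
/e/ (between /k/ and /ɡ/) is unaffected → [e].
/ɡ/ meets the environment for rule 2 (immediately after a vowel) → [ɣ].
/s/ (between /ɡ/ and /i/) is in the target of rule 3 but the environment (between two vowels) is not met → [s].
/i/ — not in any rule's target class → [i].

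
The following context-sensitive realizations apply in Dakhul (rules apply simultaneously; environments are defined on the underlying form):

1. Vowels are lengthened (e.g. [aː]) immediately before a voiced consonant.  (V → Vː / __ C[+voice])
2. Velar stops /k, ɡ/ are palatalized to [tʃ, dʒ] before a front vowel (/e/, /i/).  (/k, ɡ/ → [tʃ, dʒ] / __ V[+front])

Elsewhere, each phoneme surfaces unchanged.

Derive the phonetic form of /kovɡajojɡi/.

[koːvɡaːjoːjdʒi]

/k/ — word-initial; rule 2 does not apply here → [k].
Rule 1 applies to /o/ (between /k/ and /v/: before a voiced consonant) → [oː].
/v/ (between /o/ and /ɡ/) is unaffected → [v].
/ɡ/ (between /v/ and /a/): rule 2 targets it, but not before a front vowel → unchanged [ɡ].
/a/ (between /ɡ/ and /j/): before a voiced consonant, so rule 1 applies → [aː].
/j/ (between /a/ and /o/) is unaffected → [j].
/o/ (between /j/ and /j/): before a voiced consonant, so rule 1 applies → [oː].
/j/ — not in any rule's target class → [j].
Rule 2 applies to /ɡ/ (between /j/ and /i/: before a front vowel) → [dʒ].
/i/ (word-final) is in the target of rule 1 but the environment (before a voiced consonant) is not met → [i].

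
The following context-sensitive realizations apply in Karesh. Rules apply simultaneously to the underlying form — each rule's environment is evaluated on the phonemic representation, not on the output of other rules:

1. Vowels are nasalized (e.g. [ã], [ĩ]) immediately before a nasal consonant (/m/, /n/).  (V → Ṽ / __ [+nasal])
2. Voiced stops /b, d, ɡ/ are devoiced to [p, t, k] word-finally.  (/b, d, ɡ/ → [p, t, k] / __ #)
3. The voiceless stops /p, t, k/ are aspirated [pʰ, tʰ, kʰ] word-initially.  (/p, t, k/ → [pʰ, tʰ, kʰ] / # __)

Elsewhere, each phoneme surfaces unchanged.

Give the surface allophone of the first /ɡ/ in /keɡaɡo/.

/ɡ/ (between /e/ and /a/): rule 2 targets it, but not word-finally → unchanged [ɡ].

[ɡ]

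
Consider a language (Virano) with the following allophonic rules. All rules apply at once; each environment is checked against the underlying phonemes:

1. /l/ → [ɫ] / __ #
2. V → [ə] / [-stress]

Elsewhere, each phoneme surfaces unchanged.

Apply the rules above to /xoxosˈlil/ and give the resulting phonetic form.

/o/ — between /x/ and /x/, in an unstressed syllable — surfaces as [ə] (rule 2).
/o/ (between /x/ and /s/): in an unstressed syllable, so rule 2 applies → [ə].
/l/ (between /s/ and /i/): rule 1 targets it, but not word-finally → unchanged [l].
/i/ — between /l/ and /l/; rule 2 does not apply here → [i].
/l/ (word-final): word-finally, so rule 1 applies → [ɫ].

[xəxəsˈliɫ]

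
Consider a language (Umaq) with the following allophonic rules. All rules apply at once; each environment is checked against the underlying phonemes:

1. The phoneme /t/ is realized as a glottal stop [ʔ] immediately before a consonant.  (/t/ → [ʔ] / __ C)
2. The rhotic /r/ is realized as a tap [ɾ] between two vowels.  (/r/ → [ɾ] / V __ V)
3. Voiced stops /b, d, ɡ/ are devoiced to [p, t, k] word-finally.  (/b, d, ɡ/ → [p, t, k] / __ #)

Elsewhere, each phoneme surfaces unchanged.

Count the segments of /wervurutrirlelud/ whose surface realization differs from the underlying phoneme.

Segments that undergo a rule: /r/ → [ɾ] (rule 2); /t/ → [ʔ] (rule 1); /d/ → [t] (rule 3).
All other segments surface unchanged.

3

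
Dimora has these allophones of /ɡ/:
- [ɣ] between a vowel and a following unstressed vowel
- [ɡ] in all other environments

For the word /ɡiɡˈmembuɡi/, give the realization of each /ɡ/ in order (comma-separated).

Occurrence 1 (position 1): no conditioning environment matches → elsewhere allophone [ɡ].
Occurrence 2 (position 3): no conditioning environment matches → elsewhere allophone [ɡ].
Occurrence 3 (position 9): between a vowel and a following unstressed vowel → [ɣ].

[ɡ], [ɡ], [ɣ]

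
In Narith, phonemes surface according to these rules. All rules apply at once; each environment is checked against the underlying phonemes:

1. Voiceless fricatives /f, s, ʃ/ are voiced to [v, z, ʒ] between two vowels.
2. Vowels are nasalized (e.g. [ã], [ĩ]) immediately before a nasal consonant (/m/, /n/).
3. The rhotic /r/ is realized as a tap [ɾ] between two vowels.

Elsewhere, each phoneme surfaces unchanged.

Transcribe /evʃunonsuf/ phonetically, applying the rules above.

[evʃũnõnsuf]

/e/ (word-initial) is in the target of rule 2 but the environment (before a nasal consonant) is not met → [e].
/v/ (between /e/ and /ʃ/) is unaffected → [v].
/ʃ/ — between /v/ and /u/; rule 1 does not apply here → [ʃ].
/u/ (between /ʃ/ and /n/) occurs before a nasal consonant → [ũ] by rule 2.
/n/ (between /u/ and /o/): no rule targets it → [n].
Rule 2 applies to /o/ (between /n/ and /n/: before a nasal consonant) → [õ].
/n/ (between /o/ and /s/) is unaffected → [n].
/s/ (between /n/ and /u/) fails the environment for rule 1, so it stays [s].
/u/ (between /s/ and /f/): rule 2 targets it, but not before a nasal consonant → unchanged [u].
/f/ (word-final) is in the target of rule 1 but the environment (between two vowels) is not met → [f].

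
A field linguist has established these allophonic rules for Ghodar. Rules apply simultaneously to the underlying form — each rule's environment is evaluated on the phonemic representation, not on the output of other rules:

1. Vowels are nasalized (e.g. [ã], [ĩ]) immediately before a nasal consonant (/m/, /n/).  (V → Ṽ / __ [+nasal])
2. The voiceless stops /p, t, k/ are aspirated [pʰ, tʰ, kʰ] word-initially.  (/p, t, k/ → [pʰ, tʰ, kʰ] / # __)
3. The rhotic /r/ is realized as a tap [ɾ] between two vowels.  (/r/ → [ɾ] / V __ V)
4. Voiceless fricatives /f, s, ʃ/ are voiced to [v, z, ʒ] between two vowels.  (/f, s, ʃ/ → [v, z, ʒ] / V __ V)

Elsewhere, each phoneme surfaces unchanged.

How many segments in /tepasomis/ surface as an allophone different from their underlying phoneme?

3

Segments that undergo a rule: /t/ → [tʰ] (rule 2); /s/ → [z] (rule 4); /o/ → [õ] (rule 1).
All other segments surface unchanged.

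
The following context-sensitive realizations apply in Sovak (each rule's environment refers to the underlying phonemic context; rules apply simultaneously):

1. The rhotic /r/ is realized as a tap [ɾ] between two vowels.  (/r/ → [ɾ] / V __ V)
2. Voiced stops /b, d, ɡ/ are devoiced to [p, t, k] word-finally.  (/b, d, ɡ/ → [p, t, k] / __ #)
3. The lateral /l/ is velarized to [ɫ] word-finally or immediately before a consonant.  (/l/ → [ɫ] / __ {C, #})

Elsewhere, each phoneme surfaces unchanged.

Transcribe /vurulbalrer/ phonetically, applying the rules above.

/r/ — between /u/ and /u/, between two vowels — surfaces as [ɾ] (rule 1).
/l/ (between /u/ and /b/): word-finally or immediately before a consonant, so rule 3 applies → [ɫ].
/b/ (between /l/ and /a/): rule 2 targets it, but not word-finally → unchanged [b].
/l/ (between /a/ and /r/): word-finally or immediately before a consonant, so rule 3 applies → [ɫ].
/r/ (between /l/ and /e/) fails the environment for rule 1, so it stays [r].
/r/ (word-final) fails the environment for rule 1, so it stays [r].

[vuɾuɫbaɫrer]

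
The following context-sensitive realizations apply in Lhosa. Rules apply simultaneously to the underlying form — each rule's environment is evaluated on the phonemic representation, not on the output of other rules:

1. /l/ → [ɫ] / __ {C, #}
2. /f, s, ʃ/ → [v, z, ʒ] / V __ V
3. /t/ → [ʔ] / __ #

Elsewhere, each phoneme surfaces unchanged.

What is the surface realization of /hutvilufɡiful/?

[hutvilufɡivuɫ]

/h/ — not in any rule's target class → [h].
/u/ (between /h/ and /t/) is unaffected → [u].
/t/ (between /u/ and /v/) fails the environment for rule 3, so it stays [t].
/v/ — not in any rule's target class → [v].
/i/ stays [i].
/l/ (between /i/ and /u/): rule 1 targets it, but not word-finally or immediately before a consonant → unchanged [l].
/u/ — not in any rule's target class → [u].
/f/ (between /u/ and /ɡ/): rule 2 targets it, but not between two vowels → unchanged [f].
/ɡ/ — not in any rule's target class → [ɡ].
/i/ stays [i].
/f/ meets the environment for rule 2 (between two vowels) → [v].
/u/ stays [u].
/l/ meets the environment for rule 1 (word-finally or immediately before a consonant) → [ɫ].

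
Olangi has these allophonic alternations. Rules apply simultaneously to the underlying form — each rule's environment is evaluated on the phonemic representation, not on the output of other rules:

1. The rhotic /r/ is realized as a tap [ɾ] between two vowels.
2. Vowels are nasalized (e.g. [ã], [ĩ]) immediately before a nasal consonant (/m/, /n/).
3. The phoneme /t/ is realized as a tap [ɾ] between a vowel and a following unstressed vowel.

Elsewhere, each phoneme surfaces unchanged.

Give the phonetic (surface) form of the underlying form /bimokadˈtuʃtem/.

[bĩmokadˈtuʃtẽm]

Rule 2 applies to /i/ (between /b/ and /m/: before a nasal consonant) → [ĩ].
/o/ (between /m/ and /k/): rule 2 targets it, but not before a nasal consonant → unchanged [o].
/a/ — between /k/ and /d/; rule 2 does not apply here → [a].
/t/ (between /d/ and /u/) fails the environment for rule 3, so it stays [t].
/u/ (between /t/ and /ʃ/) is in the target of rule 2 but the environment (before a nasal consonant) is not met → [u].
/t/ — between /ʃ/ and /e/; rule 3 does not apply here → [t].
Rule 2 applies to /e/ (between /t/ and /m/: before a nasal consonant) → [ẽ].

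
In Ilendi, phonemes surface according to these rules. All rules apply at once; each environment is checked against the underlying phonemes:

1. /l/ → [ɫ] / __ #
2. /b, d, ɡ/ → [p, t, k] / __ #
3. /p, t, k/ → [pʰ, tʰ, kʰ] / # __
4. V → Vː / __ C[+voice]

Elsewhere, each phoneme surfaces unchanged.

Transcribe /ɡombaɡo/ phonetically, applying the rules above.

[ɡoːmbaːɡo]

/ɡ/ — word-initial; rule 2 does not apply here → [ɡ].
/o/ meets the environment for rule 4 (before a voiced consonant) → [oː].
/m/ (between /o/ and /b/) is unaffected → [m].
/b/ — between /m/ and /a/; rule 2 does not apply here → [b].
/a/ (between /b/ and /ɡ/): before a voiced consonant, so rule 4 applies → [aː].
/ɡ/ (between /a/ and /o/) is in the target of rule 2 but the environment (word-finally) is not met → [ɡ].
/o/ (word-final) fails the environment for rule 4, so it stays [o].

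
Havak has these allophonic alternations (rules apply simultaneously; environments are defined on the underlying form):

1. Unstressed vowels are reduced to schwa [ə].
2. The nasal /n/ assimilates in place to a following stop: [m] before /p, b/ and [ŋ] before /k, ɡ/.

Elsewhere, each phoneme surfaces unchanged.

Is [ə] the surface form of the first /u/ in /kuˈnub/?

Yes

/u/ (between /k/ and /n/): in an unstressed syllable, so rule 1 applies → [ə].
The actual realization is [ə], which matches [ə].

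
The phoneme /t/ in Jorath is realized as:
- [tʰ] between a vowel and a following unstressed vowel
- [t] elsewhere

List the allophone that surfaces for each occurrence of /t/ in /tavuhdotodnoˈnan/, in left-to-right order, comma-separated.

Occurrence 1 (position 1): no conditioning environment matches → elsewhere allophone [t].
Occurrence 2 (position 8): between a vowel and a following unstressed vowel → [tʰ].

[t], [tʰ]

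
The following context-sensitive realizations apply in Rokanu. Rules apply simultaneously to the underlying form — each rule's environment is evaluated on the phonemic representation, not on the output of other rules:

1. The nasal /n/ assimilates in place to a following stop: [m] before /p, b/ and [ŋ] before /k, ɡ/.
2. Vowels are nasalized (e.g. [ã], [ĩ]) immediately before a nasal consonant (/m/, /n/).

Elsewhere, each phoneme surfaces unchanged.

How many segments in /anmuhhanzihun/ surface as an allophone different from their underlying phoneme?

3

Segments that undergo a rule: /a/ → [ã] (rule 2); /a/ → [ã] (rule 2); /u/ → [ũ] (rule 2).
All other segments surface unchanged.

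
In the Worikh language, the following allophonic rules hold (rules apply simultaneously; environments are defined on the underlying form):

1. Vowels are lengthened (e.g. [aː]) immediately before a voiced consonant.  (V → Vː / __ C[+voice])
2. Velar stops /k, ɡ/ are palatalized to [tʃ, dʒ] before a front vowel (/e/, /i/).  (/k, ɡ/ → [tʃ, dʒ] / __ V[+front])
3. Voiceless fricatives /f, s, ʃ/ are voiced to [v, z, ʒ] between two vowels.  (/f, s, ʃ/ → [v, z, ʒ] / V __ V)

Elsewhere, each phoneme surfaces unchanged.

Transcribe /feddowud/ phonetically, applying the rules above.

/f/ (word-initial) fails the environment for rule 3, so it stays [f].
/e/ (between /f/ and /d/) occurs before a voiced consonant → [eː] by rule 1.
/d/ (between /e/ and /d/): no rule targets it → [d].
/d/ stays [d].
/o/ meets the environment for rule 1 (before a voiced consonant) → [oː].
/w/ (between /o/ and /u/) is unaffected → [w].
Rule 1 applies to /u/ (between /w/ and /d/: before a voiced consonant) → [uː].
/d/ — not in any rule's target class → [d].

[feːddoːwuːd]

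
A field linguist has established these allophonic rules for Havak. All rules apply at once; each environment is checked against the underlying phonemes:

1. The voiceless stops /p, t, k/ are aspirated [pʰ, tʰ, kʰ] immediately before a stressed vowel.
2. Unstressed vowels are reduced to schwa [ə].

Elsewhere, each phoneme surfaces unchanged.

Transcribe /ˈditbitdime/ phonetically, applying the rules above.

[ˈditbətdəmə]

/i/ — between /d/ and /t/; rule 2 does not apply here → [i].
/t/ (between /i/ and /b/) fails the environment for rule 1, so it stays [t].
/i/ — between /b/ and /t/, in an unstressed syllable — surfaces as [ə] (rule 2).
/t/ (between /i/ and /d/) fails the environment for rule 1, so it stays [t].
/i/ — between /d/ and /m/, in an unstressed syllable — surfaces as [ə] (rule 2).
/e/ meets the environment for rule 2 (in an unstressed syllable) → [ə].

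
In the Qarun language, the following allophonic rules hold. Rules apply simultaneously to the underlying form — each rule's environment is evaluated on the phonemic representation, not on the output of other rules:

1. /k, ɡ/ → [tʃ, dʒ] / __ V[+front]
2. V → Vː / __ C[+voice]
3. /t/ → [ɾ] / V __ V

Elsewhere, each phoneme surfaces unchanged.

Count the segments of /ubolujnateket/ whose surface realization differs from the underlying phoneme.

Segments that undergo a rule: /u/ → [uː] (rule 2); /o/ → [oː] (rule 2); /u/ → [uː] (rule 2); /t/ → [ɾ] (rule 3); /k/ → [tʃ] (rule 1).
All other segments surface unchanged.

5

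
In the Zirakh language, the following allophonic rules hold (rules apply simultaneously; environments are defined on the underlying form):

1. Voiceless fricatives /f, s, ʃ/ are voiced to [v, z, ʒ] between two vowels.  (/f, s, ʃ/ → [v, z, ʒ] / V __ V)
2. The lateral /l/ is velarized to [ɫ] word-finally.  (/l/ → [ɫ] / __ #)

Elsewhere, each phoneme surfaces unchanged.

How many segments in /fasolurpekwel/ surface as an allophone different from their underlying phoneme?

2

Segments that undergo a rule: /s/ → [z] (rule 1); /l/ → [ɫ] (rule 2).
All other segments surface unchanged.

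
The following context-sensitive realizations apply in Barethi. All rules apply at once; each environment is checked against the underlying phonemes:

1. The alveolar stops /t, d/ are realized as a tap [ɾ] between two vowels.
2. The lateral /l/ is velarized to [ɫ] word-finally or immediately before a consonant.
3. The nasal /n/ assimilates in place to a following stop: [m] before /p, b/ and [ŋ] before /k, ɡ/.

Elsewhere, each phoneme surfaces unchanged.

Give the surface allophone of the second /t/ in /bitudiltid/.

/t/ — between /l/ and /i/; rule 1 does not apply here → [t].

[t]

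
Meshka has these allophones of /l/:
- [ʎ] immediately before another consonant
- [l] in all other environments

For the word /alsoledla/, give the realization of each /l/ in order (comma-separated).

[ʎ], [l], [l]

Occurrence 1 (position 2): immediately before another consonant → [ʎ].
Occurrence 2 (position 5): no conditioning environment matches → elsewhere allophone [l].
Occurrence 3 (position 8): no conditioning environment matches → elsewhere allophone [l].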